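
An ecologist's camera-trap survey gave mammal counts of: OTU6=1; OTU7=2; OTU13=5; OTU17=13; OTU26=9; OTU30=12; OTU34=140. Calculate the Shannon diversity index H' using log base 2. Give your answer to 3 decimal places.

Total N = 1+2+5+13+9+12+140 = 182, so the proportions are 0.00549, 0.01099, 0.02747, 0.07143, 0.04945, 0.06593, 0.76923 (working shown to 5 dp, full precision carried).
Each pᵢ log₂ pᵢ term: 0.00549×(-7.50779)=-0.04125, 0.01099×(-6.50779)=-0.07151, 0.02747×(-5.18587)=-0.14247, 0.07143×(-3.80735)=-0.27195, 0.04945×(-4.33787)=-0.21451, 0.06593×(-3.92283)=-0.25865, 0.76923×(-0.37851)=-0.29116.
Sum = -1.29151, so H' = 1.292.

1.292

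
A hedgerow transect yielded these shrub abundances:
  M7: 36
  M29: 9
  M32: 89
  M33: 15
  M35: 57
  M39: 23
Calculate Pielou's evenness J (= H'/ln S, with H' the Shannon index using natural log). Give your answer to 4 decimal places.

0.8600

Total N = 36+9+89+15+57+23 = 229, so the proportions are 0.157205, 0.039301, 0.388646, 0.065502, 0.248908, 0.100437 (working shown to 6 dp, full precision carried).
H' = −Σ pᵢ ln pᵢ = −((-0.290862) + (-0.127199) + (-0.367304) + (-0.178537) + (-0.346149) + (-0.230826)) = 1.540878.
With S = 6 species, ln S = 1.791759, so J = 1.540878/1.791759 = 0.859980, i.e. 0.8600 to 4 decimal places.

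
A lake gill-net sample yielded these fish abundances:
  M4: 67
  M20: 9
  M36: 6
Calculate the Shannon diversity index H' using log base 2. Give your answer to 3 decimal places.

0.864

Total N = 67+9+6 = 82, so the proportions are 0.81707, 0.10976, 0.07317 (working shown to 5 dp, full precision carried).
Each pᵢ log₂ pᵢ term: 0.81707×(-0.29146)=-0.23815, 0.10976×(-3.18763)=-0.34986, 0.07317×(-3.77259)=-0.27604.
Sum = -0.86405, so H' = 0.864.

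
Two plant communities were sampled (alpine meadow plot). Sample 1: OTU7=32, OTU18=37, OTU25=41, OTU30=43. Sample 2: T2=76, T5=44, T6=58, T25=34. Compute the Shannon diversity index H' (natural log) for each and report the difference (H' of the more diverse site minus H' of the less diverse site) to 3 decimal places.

0.038

Sample 1: N=153, proportions 0.20915, 0.24183, 0.26797, 0.28105, giving H' = 1.38014 (working shown to 5 dp, full precision carried).
Sample 2: N=212, proportions 0.35849, 0.20755, 0.27358, 0.16038, giving H' = 1.34224.
Difference = |1.38014 − 1.34224| = 0.03790, i.e. 0.038 to 3 decimal places.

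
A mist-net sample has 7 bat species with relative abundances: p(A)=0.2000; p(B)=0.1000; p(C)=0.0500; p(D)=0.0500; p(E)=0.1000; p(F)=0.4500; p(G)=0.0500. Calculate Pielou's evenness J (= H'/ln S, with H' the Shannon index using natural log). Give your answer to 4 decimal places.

0.8177

H' = −Σ pᵢ ln pᵢ = −((-0.321888) + (-0.230259) + (-0.149787) + (-0.149787) + (-0.230259) + (-0.359328) + (-0.149787)) = 1.591093 (working shown to 6 dp, full precision carried).
With S = 7 species, ln S = 1.945910, so J = 1.591093/1.945910 = 0.817660, i.e. 0.8177 to 4 decimal places.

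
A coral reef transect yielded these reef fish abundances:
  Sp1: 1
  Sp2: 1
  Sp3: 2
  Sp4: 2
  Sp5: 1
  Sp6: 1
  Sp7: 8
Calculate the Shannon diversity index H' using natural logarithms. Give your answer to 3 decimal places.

Total N = 1+1+2+2+1+1+8 = 16, so the proportions are 0.0625, 0.0625, 0.125, 0.125, 0.0625, 0.0625, 0.5 (working shown to 5 dp, full precision carried).
Each pᵢ ln pᵢ term: 0.0625×(-2.77259)=-0.17329, 0.0625×(-2.77259)=-0.17329, 0.125×(-2.07944)=-0.25993, 0.125×(-2.07944)=-0.25993, 0.0625×(-2.77259)=-0.17329, 0.0625×(-2.77259)=-0.17329, 0.5×(-0.69315)=-0.34657.
Sum = -1.55958, so H' = 1.560.

1.560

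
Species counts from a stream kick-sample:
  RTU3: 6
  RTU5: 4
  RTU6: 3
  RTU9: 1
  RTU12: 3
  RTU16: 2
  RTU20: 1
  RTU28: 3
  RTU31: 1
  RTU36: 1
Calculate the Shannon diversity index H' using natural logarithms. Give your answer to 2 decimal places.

Total N = 6+4+3+1+3+2+1+3+1+1 = 25, so the proportions are 0.24, 0.16, 0.12, 0.04, 0.12, 0.08, 0.04, 0.12, 0.04, 0.04 (working shown to 4 dp, full precision carried).
Each pᵢ ln pᵢ term: 0.24×(-1.4271)=-0.3425, 0.16×(-1.8326)=-0.2932, 0.12×(-2.1203)=-0.2544, 0.04×(-3.2189)=-0.1288, 0.12×(-2.1203)=-0.2544, 0.08×(-2.5257)=-0.2021, 0.04×(-3.2189)=-0.1288, 0.12×(-2.1203)=-0.2544, 0.04×(-3.2189)=-0.1288, 0.04×(-3.2189)=-0.1288.
Sum = -2.1161, so H' = 2.12.

2.12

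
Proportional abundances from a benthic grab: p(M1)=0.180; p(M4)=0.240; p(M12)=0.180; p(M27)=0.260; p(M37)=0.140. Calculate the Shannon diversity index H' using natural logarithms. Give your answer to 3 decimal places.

1.585

Each pᵢ ln pᵢ term (working shown to 5 dp, full precision carried): 0.18×(-1.71480)=-0.30866, 0.24×(-1.42712)=-0.34251, 0.18×(-1.71480)=-0.30866, 0.26×(-1.34707)=-0.35024, 0.14×(-1.96611)=-0.27526.
Sum = -1.58533, so H' = 1.585.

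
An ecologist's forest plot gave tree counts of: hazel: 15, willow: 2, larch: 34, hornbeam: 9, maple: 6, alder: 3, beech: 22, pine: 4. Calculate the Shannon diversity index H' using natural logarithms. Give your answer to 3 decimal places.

1.719

Total N = 15+2+34+9+6+3+22+4 = 95, so the proportions are 0.15789, 0.02105, 0.35789, 0.09474, 0.06316, 0.03158, 0.23158, 0.04211 (working shown to 5 dp, full precision carried).
Each pᵢ ln pᵢ term: 0.15789×(-1.84583)=-0.29145, 0.02105×(-3.86073)=-0.08128, 0.35789×(-1.02752)=-0.36774, 0.09474×(-2.35665)=-0.22326, 0.06316×(-2.76212)=-0.17445, 0.03158×(-3.45526)=-0.10911, 0.23158×(-1.46283)=-0.33876, 0.04211×(-3.16758)=-0.13337.
Sum = -1.71943, so H' = 1.719.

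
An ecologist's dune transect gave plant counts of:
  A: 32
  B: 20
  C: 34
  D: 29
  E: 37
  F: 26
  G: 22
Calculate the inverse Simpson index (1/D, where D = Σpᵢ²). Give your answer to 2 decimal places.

6.72

Total N = 32+20+34+29+37+26+22 = 200, so the proportions are 0.16, 0.1, 0.17, 0.145, 0.185, 0.13, 0.11 (working shown to 6 dp, full precision carried).
D = 0.16² + 0.1² + 0.17² + 0.145² + 0.185² + 0.13² + 0.11² = 0.025600 + 0.010000 + 0.028900 + 0.021025 + 0.034225 + 0.016900 + 0.012100 = 0.148750.
So 1/D = 6.7227, i.e. 6.72 to 2 decimal places.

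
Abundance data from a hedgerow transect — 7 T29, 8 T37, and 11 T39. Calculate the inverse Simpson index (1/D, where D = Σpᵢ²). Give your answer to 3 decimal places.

2.889

Total N = 7+8+11 = 26, so the proportions are 0.269231, 0.307692, 0.423077 (working shown to 6 dp, full precision carried).
D = 0.269231² + 0.307692² + 0.423077² = 0.072485 + 0.094675 + 0.178994 = 0.346154.
So 1/D = 2.88889, i.e. 2.889 to 3 decimal places.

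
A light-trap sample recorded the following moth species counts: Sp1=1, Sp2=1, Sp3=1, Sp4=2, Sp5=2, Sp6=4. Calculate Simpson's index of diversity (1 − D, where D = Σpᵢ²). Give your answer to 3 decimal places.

0.777

Total N = 1+1+1+2+2+4 = 11, so the proportions are 0.09091, 0.09091, 0.09091, 0.18182, 0.18182, 0.36364 (working shown to 5 dp, full precision carried).
D = 0.09091² + 0.09091² + 0.09091² + 0.18182² + 0.18182² + 0.36364² = 0.00826 + 0.00826 + 0.00826 + 0.03306 + 0.03306 + 0.13223 = 0.22314.
So 1 − D = 0.77686, i.e. 0.777 to 3 decimal places.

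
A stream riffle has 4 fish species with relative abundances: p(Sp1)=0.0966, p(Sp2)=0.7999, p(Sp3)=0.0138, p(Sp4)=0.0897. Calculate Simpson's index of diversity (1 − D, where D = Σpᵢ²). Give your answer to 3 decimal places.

0.343

D = 0.0966² + 0.7999² + 0.0138² + 0.0897² = 0.00933 + 0.63984 + 0.00019 + 0.00805 = 0.65741 (working shown to 5 dp, full precision carried).
So 1 − D = 0.34259, i.e. 0.343 to 3 decimal places.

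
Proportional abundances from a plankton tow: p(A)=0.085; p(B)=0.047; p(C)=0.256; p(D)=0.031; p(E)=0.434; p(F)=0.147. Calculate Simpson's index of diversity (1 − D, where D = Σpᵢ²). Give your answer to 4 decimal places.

D = 0.085² + 0.047² + 0.256² + 0.031² + 0.434² + 0.147² = 0.007225 + 0.002209 + 0.065536 + 0.000961 + 0.188356 + 0.021609 = 0.285896 (working shown to 6 dp, full precision carried).
So 1 − D = 0.714104, i.e. 0.7141 to 4 decimal places.

0.7141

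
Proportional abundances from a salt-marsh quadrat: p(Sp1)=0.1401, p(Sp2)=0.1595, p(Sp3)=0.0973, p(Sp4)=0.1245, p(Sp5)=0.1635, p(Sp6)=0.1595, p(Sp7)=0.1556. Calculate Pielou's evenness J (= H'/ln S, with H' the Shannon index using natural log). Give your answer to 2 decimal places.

0.99

H' = −Σ pᵢ ln pᵢ = −((-0.2754) + (-0.2928) + (-0.2267) + (-0.2594) + (-0.2961) + (-0.2928) + (-0.2895)) = 1.9326 (working shown to 4 dp, full precision carried).
With S = 7 species, ln S = 1.9459, so J = 1.9326/1.9459 = 0.9932, i.e. 0.99 to 2 decimal places.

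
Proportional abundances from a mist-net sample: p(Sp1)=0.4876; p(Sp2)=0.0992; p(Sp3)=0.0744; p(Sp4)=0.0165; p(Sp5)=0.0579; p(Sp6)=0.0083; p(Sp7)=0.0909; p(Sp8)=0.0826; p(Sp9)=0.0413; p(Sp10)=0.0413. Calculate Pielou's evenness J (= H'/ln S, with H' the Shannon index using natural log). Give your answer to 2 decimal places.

H' = −Σ pᵢ ln pᵢ = −((-0.3502) + (-0.2292) + (-0.1933) + (-0.0677) + (-0.1650) + (-0.0398) + (-0.2180) + (-0.2060) + (-0.1316) + (-0.1316)) = 1.7324 (working shown to 4 dp, full precision carried).
With S = 10 species, ln S = 2.3026, so J = 1.7324/2.3026 = 0.7524, i.e. 0.75 to 2 decimal places.

0.75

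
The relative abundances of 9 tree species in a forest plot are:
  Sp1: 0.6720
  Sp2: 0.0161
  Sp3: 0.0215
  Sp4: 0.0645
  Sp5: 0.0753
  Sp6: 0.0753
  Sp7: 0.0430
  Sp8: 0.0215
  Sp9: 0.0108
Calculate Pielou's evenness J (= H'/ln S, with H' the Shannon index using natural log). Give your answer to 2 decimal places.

H' = −Σ pᵢ ln pᵢ = −((-0.2671) + (-0.0665) + (-0.0826) + (-0.1768) + (-0.1947) + (-0.1947) + (-0.1353) + (-0.0826) + (-0.0489)) = 1.2492 (working shown to 4 dp, full precision carried).
With S = 9 species, ln S = 2.1972, so J = 1.2492/2.1972 = 0.5685, i.e. 0.57 to 2 decimal places.

0.57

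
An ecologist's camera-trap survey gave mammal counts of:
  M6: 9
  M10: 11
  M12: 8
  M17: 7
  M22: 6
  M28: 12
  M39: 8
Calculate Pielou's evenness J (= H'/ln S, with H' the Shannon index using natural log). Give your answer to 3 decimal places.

Total N = 9+11+8+7+6+12+8 = 61, so the proportions are 0.14754, 0.18033, 0.13115, 0.11475, 0.09836, 0.19672, 0.13115 (working shown to 5 dp, full precision carried).
H' = −Σ pᵢ ln pᵢ = −((-0.28234) + (-0.30890) + (-0.26642) + (-0.24844) + (-0.22811) + (-0.31986) + (-0.26642)) = 1.92048.
With S = 7 species, ln S = 1.94591, so J = 1.92048/1.94591 = 0.98693, i.e. 0.987 to 3 decimal places.

0.987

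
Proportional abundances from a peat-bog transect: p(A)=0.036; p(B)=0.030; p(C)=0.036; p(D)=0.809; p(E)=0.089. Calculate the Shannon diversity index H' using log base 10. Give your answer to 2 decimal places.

0.32

Each pᵢ log₁₀ pᵢ term (working shown to 4 dp, full precision carried): 0.036×(-1.4437)=-0.0520, 0.03×(-1.5229)=-0.0457, 0.036×(-1.4437)=-0.0520, 0.809×(-0.0921)=-0.0745, 0.089×(-1.0506)=-0.0935.
Sum = -0.3176, so H' = 0.32.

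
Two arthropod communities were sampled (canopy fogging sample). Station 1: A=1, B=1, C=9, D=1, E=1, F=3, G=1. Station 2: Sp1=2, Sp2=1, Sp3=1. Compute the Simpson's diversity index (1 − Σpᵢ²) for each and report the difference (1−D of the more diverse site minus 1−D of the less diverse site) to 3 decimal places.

0.046

Station 1: N=17, proportions 0.05882, 0.05882, 0.52941, 0.05882, 0.05882, 0.17647, 0.05882, giving 1−D = 0.67128 (working shown to 5 dp, full precision carried).
Station 2: N=4, proportions 0.5, 0.25, 0.25, giving 1−D = 0.62500.
Difference = |0.67128 − 0.62500| = 0.04628, i.e. 0.046 to 3 decimal places.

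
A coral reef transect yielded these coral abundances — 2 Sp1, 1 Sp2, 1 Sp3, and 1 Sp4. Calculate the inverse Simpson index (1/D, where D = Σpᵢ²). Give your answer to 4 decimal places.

3.5714

Total N = 2+1+1+1 = 5, so the proportions are 0.4, 0.2, 0.2, 0.2 (working shown to 8 dp, full precision carried).
D = 0.4² + 0.2² + 0.2² + 0.2² = 0.16000000 + 0.04000000 + 0.04000000 + 0.04000000 = 0.28000000.
So 1/D = 3.571429, i.e. 3.5714 to 4 decimal places.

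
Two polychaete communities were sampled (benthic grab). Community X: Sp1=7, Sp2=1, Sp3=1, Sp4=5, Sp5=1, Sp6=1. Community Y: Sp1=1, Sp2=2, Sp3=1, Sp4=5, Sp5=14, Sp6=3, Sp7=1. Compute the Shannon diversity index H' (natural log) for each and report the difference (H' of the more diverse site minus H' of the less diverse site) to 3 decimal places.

0.038

Community X: N=16, proportions 0.4375, 0.0625, 0.0625, 0.3125, 0.0625, 0.0625, giving H' = 1.41830 (working shown to 5 dp, full precision carried).
Community Y: N=27, proportions 0.03704, 0.07407, 0.03704, 0.18519, 0.51852, 0.11111, 0.03704, giving H' = 1.45598.
Difference = |1.41830 − 1.45598| = 0.03768, i.e. 0.038 to 3 decimal places.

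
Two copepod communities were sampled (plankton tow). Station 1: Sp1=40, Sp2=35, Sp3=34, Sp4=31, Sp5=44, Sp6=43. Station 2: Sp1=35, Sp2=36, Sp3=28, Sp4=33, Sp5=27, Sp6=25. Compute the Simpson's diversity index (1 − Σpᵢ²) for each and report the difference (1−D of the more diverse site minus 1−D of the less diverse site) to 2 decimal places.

Station 1: N=227, proportions 0.1762, 0.1542, 0.1498, 0.1366, 0.1938, 0.1894, giving 1−D = 0.8306 (working shown to 4 dp, full precision carried).
Station 2: N=184, proportions 0.1902, 0.1957, 0.1522, 0.1793, 0.1467, 0.1359, giving 1−D = 0.8302.
Difference = |0.8306 − 0.8302| = 0.0004, i.e. 0.00 to 2 decimal places.

0.00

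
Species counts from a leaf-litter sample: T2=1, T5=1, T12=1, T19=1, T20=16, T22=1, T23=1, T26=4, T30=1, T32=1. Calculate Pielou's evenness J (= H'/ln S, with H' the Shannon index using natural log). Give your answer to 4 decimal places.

Total N = 1+1+1+1+16+1+1+4+1+1 = 28, so the proportions are 0.035714, 0.035714, 0.035714, 0.035714, 0.571429, 0.035714, 0.035714, 0.142857, 0.035714, 0.035714 (working shown to 6 dp, full precision carried).
H' = −Σ pᵢ ln pᵢ = −((-0.119007) + (-0.119007) + (-0.119007) + (-0.119007) + (-0.319780) + (-0.119007) + (-0.119007) + (-0.277987) + (-0.119007) + (-0.119007)) = 1.549826.
With S = 10 species, ln S = 2.302585, so J = 1.549826/2.302585 = 0.673081, i.e. 0.6731 to 4 decimal places.

0.6731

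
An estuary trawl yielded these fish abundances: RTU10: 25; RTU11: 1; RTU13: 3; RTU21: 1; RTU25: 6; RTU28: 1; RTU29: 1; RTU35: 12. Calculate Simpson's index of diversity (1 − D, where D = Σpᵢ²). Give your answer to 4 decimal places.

0.6728

Total N = 25+1+3+1+6+1+1+12 = 50, so the proportions are 0.5, 0.02, 0.06, 0.02, 0.12, 0.02, 0.02, 0.24 (working shown to 6 dp, full precision carried).
D = 0.5² + 0.02² + 0.06² + 0.02² + 0.12² + 0.02² + 0.02² + 0.24² = 0.250000 + 0.000400 + 0.003600 + 0.000400 + 0.014400 + 0.000400 + 0.000400 + 0.057600 = 0.327200.
So 1 − D = 0.672800, i.e. 0.6728 to 4 decimal places.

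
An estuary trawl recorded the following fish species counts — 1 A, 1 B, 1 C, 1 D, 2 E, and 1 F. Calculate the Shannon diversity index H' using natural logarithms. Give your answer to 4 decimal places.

Total N = 1+1+1+1+2+1 = 7, so the proportions are 0.142857, 0.142857, 0.142857, 0.142857, 0.285714, 0.142857 (working shown to 6 dp, full precision carried).
Each pᵢ ln pᵢ term: 0.142857×(-1.945910)=-0.277987, 0.142857×(-1.945910)=-0.277987, 0.142857×(-1.945910)=-0.277987, 0.142857×(-1.945910)=-0.277987, 0.285714×(-1.252763)=-0.357932, 0.142857×(-1.945910)=-0.277987.
Sum = -1.747868, so H' = 1.7479.

1.7479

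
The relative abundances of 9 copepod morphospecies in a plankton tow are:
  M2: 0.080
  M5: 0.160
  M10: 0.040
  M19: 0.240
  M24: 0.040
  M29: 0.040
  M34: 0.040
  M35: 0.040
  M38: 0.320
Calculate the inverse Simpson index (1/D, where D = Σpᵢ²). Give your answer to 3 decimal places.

5.000

D = 0.08² + 0.16² + 0.04² + 0.24² + 0.04² + 0.04² + 0.04² + 0.04² + 0.32² = 0.0064000 + 0.0256000 + 0.0016000 + 0.0576000 + 0.0016000 + 0.0016000 + 0.0016000 + 0.0016000 + 0.1024000 = 0.2000000 (working shown to 7 dp, full precision carried).
So 1/D = 5.00000, i.e. 5.000 to 3 decimal places.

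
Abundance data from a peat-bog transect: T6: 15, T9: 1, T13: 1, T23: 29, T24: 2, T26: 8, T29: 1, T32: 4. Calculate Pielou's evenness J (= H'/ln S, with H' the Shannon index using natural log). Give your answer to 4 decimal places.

Total N = 15+1+1+29+2+8+1+4 = 61, so the proportions are 0.245902, 0.016393, 0.016393, 0.47541, 0.032787, 0.131148, 0.016393, 0.065574 (working shown to 6 dp, full precision carried).
H' = −Σ pᵢ ln pᵢ = −((-0.344957) + (-0.067391) + (-0.067391) + (-0.353504) + (-0.112057) + (-0.266417) + (-0.067391) + (-0.178661)) = 1.457770.
With S = 8 species, ln S = 2.079442, so J = 1.457770/2.079442 = 0.701039, i.e. 0.7010 to 4 decimal places.

0.7010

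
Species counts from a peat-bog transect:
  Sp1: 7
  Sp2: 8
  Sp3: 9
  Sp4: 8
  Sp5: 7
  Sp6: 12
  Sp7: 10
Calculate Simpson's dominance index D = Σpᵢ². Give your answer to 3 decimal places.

0.148

Total N = 7+8+9+8+7+12+10 = 61, so the proportions are 0.11475, 0.13115, 0.14754, 0.13115, 0.11475, 0.19672, 0.16393 (working shown to 5 dp, full precision carried).
D = 0.11475² + 0.13115² + 0.14754² + 0.13115² + 0.11475² + 0.19672² + 0.16393² = 0.01317 + 0.01720 + 0.02177 + 0.01720 + 0.01317 + 0.03870 + 0.02687 = 0.14808.
To 3 decimal places, D = 0.148.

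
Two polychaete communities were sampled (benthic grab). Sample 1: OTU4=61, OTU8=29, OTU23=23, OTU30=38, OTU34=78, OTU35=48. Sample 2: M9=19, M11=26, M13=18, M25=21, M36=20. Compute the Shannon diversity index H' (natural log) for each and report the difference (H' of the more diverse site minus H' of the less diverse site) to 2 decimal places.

0.11

Sample 1: N=277, proportions 0.2202, 0.1047, 0.083, 0.1372, 0.2816, 0.1733, giving H' = 1.7092 (working shown to 4 dp, full precision carried).
Sample 2: N=104, proportions 0.1827, 0.25, 0.1731, 0.2019, 0.1923, giving H' = 1.6008.
Difference = |1.7092 − 1.6008| = 0.1084, i.e. 0.11 to 2 decimal places.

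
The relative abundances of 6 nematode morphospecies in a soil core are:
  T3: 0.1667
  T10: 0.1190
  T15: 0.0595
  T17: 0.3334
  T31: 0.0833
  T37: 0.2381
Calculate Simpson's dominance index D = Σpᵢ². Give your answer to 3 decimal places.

D = 0.1667² + 0.119² + 0.0595² + 0.3334² + 0.0833² + 0.2381² = 0.02779 + 0.01416 + 0.00354 + 0.11116 + 0.00694 + 0.05669 = 0.22028 (working shown to 5 dp, full precision carried).
To 3 decimal places, D = 0.220.

0.220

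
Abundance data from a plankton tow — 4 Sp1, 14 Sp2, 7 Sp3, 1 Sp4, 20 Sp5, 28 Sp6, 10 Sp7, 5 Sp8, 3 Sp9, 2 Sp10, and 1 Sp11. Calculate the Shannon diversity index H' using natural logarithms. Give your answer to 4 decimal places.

1.9740

Total N = 4+14+7+1+20+28+10+5+3+2+1 = 95, so the proportions are 0.042105, 0.147368, 0.073684, 0.010526, 0.210526, 0.294737, 0.105263, 0.052632, 0.031579, 0.021053, 0.010526 (working shown to 6 dp, full precision carried).
Each pᵢ ln pᵢ term: 0.042105×(-3.167583)=-0.133372, 0.147368×(-1.914820)=-0.282184, 0.073684×(-2.607967)=-0.192166, 0.010526×(-4.553877)=-0.047936, 0.210526×(-1.558145)=-0.328030, 0.294737×(-1.221672)=-0.360072, 0.105263×(-2.251292)=-0.236978, 0.052632×(-2.944439)=-0.154970, 0.031579×(-3.455265)=-0.109114, 0.021053×(-3.860730)=-0.081279, 0.010526×(-4.553877)=-0.047936.
Sum = -1.974036, so H' = 1.9740.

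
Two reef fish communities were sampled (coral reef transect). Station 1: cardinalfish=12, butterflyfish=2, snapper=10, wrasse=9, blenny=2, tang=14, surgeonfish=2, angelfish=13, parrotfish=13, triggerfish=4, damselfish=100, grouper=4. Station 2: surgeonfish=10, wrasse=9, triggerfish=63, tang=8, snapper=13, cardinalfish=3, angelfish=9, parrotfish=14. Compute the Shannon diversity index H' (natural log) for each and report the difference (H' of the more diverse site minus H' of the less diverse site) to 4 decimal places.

Station 1: N=185, proportions 0.064865, 0.010811, 0.054054, 0.048649, 0.010811, 0.075676, 0.010811, 0.07027, 0.07027, 0.021622, 0.540541, 0.021622, giving H' = 1.695915 (working shown to 6 dp, full precision carried).
Station 2: N=129, proportions 0.077519, 0.069767, 0.488372, 0.062016, 0.100775, 0.023256, 0.069767, 0.108527, giving H' = 1.651937.
Difference = |1.695915 − 1.651937| = 0.043978, i.e. 0.0440 to 4 decimal places.

0.0440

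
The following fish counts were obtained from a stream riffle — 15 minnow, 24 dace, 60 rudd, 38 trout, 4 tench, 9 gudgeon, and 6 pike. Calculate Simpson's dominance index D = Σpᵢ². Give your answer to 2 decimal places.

0.25

Total N = 15+24+60+38+4+9+6 = 156, so the proportions are 0.0962, 0.1538, 0.3846, 0.2436, 0.0256, 0.0577, 0.0385 (working shown to 4 dp, full precision carried).
D = 0.0962² + 0.1538² + 0.3846² + 0.2436² + 0.0256² + 0.0577² + 0.0385² = 0.0092 + 0.0237 + 0.1479 + 0.0593 + 0.0007 + 0.0033 + 0.0015 = 0.2456.
To 2 decimal places, D = 0.25.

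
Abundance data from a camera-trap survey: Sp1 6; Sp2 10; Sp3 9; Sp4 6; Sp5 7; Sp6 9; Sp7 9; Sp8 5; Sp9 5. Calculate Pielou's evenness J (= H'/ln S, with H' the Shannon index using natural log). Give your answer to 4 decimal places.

0.9857

Total N = 6+10+9+6+7+9+9+5+5 = 66, so the proportions are 0.090909, 0.151515, 0.136364, 0.090909, 0.106061, 0.136364, 0.136364, 0.075758, 0.075758 (working shown to 6 dp, full precision carried).
H' = −Σ pᵢ ln pᵢ = −((-0.217990) + (-0.285920) + (-0.271695) + (-0.217990) + (-0.237973) + (-0.271695) + (-0.271695) + (-0.195471) + (-0.195471)) = 2.165901.
With S = 9 species, ln S = 2.197225, so J = 2.165901/2.197225 = 0.985744, i.e. 0.9857 to 4 decimal places.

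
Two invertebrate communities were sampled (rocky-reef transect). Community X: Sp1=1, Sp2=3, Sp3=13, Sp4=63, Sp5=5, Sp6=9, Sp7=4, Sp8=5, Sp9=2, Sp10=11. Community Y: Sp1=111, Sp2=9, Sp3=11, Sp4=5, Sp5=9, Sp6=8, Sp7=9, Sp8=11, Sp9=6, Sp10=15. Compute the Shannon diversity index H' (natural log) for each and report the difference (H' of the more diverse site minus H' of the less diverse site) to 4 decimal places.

Community X: N=116, proportions 0.008621, 0.025862, 0.112069, 0.543103, 0.043103, 0.077586, 0.034483, 0.043103, 0.017241, 0.094828, giving H' = 1.591216 (working shown to 6 dp, full precision carried).
Community Y: N=194, proportions 0.572165, 0.046392, 0.056701, 0.025773, 0.046392, 0.041237, 0.046392, 0.056701, 0.030928, 0.07732, giving H' = 1.603473.
Difference = |1.591216 − 1.603473| = 0.012257, i.e. 0.0123 to 4 decimal places.

0.0123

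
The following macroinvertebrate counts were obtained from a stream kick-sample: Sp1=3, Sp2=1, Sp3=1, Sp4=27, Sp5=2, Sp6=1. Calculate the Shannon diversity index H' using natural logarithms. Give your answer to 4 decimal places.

Total N = 3+1+1+27+2+1 = 35, so the proportions are 0.085714, 0.028571, 0.028571, 0.771429, 0.057143, 0.028571 (working shown to 6 dp, full precision carried).
Each pᵢ ln pᵢ term: 0.085714×(-2.456736)=-0.210577, 0.028571×(-3.555348)=-0.101581, 0.028571×(-3.555348)=-0.101581, 0.771429×(-0.259511)=-0.200194, 0.057143×(-2.862201)=-0.163554, 0.028571×(-3.555348)=-0.101581.
Sum = -0.879070, so H' = 0.8791.

0.8791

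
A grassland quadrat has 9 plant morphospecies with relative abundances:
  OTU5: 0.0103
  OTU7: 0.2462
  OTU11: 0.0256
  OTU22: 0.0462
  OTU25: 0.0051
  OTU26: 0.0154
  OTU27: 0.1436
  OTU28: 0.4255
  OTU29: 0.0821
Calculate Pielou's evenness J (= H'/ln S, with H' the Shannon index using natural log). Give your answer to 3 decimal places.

0.713

H' = −Σ pᵢ ln pᵢ = −((-0.04713) + (-0.34508) + (-0.09383) + (-0.14205) + (-0.02692) + (-0.06427) + (-0.27869) + (-0.36359) + (-0.20523)) = 1.56679 (working shown to 5 dp, full precision carried).
With S = 9 species, ln S = 2.19722, so J = 1.56679/2.19722 = 0.71308, i.e. 0.713 to 3 decimal places.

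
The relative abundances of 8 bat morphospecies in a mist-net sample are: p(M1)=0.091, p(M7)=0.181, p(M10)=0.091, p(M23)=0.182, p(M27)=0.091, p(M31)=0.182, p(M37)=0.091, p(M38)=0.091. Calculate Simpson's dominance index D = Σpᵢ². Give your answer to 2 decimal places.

D = 0.091² + 0.181² + 0.091² + 0.182² + 0.091² + 0.182² + 0.091² + 0.091² = 0.0083 + 0.0328 + 0.0083 + 0.0331 + 0.0083 + 0.0331 + 0.0083 + 0.0083 = 0.1404 (working shown to 4 dp, full precision carried).
To 2 decimal places, D = 0.14.

0.14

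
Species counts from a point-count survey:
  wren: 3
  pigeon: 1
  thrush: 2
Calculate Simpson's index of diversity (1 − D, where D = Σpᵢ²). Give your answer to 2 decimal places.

Total N = 3+1+2 = 6, so the proportions are 0.5, 0.1667, 0.3333 (working shown to 4 dp, full precision carried).
D = 0.5² + 0.1667² + 0.3333² = 0.2500 + 0.0278 + 0.1111 = 0.3889.
So 1 − D = 0.6111, i.e. 0.61 to 2 decimal places.

0.61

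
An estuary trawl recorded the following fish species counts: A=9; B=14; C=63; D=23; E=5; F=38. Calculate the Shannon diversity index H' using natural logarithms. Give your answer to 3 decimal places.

Total N = 9+14+63+23+5+38 = 152, so the proportions are 0.05921, 0.09211, 0.41447, 0.15132, 0.03289, 0.25 (working shown to 5 dp, full precision carried).
Each pᵢ ln pᵢ term: 0.05921×(-2.82666)=-0.16737, 0.09211×(-2.38482)=-0.21965, 0.41447×(-0.88075)=-0.36505, 0.15132×(-1.88839)=-0.28574, 0.03289×(-3.41444)=-0.11232, 0.25×(-1.38629)=-0.34657.
Sum = -1.49670, so H' = 1.497.

1.497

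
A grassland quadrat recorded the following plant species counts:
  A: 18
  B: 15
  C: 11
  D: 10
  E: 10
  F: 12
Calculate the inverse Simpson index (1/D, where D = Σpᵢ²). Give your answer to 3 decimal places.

Total N = 18+15+11+10+10+12 = 76, so the proportions are 0.2368421, 0.1973684, 0.1447368, 0.1315789, 0.1315789, 0.1578947 (working shown to 7 dp, full precision carried).
D = 0.2368421² + 0.1973684² + 0.1447368² + 0.1315789² + 0.1315789² + 0.1578947² = 0.0560942 + 0.0389543 + 0.0209488 + 0.0173130 + 0.0173130 + 0.0249307 = 0.1755540.
So 1/D = 5.69625, i.e. 5.696 to 3 decimal places.

5.696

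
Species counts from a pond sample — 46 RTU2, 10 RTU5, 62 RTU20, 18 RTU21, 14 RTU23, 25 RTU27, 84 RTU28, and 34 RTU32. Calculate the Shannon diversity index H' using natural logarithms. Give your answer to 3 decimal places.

Total N = 46+10+62+18+14+25+84+34 = 293, so the proportions are 0.157, 0.03413, 0.2116, 0.06143, 0.04778, 0.08532, 0.28669, 0.11604 (working shown to 5 dp, full precision carried).
Each pᵢ ln pᵢ term: 0.157×(-1.85153)=-0.29068, 0.03413×(-3.37759)=-0.11528, 0.2116×(-1.55304)=-0.32863, 0.06143×(-2.78980)=-0.17139, 0.04778×(-3.04112)=-0.14531, 0.08532×(-2.46130)=-0.21001, 0.28669×(-1.24936)=-0.35818, 0.11604×(-2.15381)=-0.24993.
Sum = -1.86940, so H' = 1.869.

1.869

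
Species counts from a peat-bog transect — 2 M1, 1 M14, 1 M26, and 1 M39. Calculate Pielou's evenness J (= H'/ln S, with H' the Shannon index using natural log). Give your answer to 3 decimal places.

0.961

Total N = 2+1+1+1 = 5, so the proportions are 0.4, 0.2, 0.2, 0.2 (working shown to 5 dp, full precision carried).
H' = −Σ pᵢ ln pᵢ = −((-0.36652) + (-0.32189) + (-0.32189) + (-0.32189)) = 1.33218.
With S = 4 species, ln S = 1.38629, so J = 1.33218/1.38629 = 0.96096, i.e. 0.961 to 3 decimal places.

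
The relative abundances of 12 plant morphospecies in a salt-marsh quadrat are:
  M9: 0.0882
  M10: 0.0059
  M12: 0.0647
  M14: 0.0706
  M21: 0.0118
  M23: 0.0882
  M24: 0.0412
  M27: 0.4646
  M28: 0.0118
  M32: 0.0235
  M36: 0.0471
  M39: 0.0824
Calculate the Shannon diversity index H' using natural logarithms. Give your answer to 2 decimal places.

Each pᵢ ln pᵢ term (working shown to 4 dp, full precision carried): 0.0882×(-2.4281)=-0.2142, 0.0059×(-5.1328)=-0.0303, 0.0647×(-2.7380)=-0.1771, 0.0706×(-2.6507)=-0.1871, 0.0118×(-4.4397)=-0.0524, 0.0882×(-2.4281)=-0.2142, 0.0412×(-3.1893)=-0.1314, 0.4646×(-0.7666)=-0.3562, 0.0118×(-4.4397)=-0.0524, 0.0235×(-3.7508)=-0.0881, 0.0471×(-3.0555)=-0.1439, 0.0824×(-2.4962)=-0.2057.
Sum = -1.8530, so H' = 1.85.

1.85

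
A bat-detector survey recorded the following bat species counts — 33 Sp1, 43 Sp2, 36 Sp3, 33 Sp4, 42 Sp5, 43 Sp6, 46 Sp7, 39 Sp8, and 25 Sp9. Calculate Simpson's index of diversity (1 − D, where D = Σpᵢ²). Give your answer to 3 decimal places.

0.886

Total N = 33+43+36+33+42+43+46+39+25 = 340, so the proportions are 0.09706, 0.12647, 0.10588, 0.09706, 0.12353, 0.12647, 0.13529, 0.11471, 0.07353 (working shown to 5 dp, full precision carried).
D = 0.09706² + 0.12647² + 0.10588² + 0.09706² + 0.12353² + 0.12647² + 0.13529² + 0.11471² + 0.07353² = 0.00942 + 0.01599 + 0.01121 + 0.00942 + 0.01526 + 0.01599 + 0.01830 + 0.01316 + 0.00541 = 0.11417.
So 1 − D = 0.88583, i.e. 0.886 to 3 decimal places.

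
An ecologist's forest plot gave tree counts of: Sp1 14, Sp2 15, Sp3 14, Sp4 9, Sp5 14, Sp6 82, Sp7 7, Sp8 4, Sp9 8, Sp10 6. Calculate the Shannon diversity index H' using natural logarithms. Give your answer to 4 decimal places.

Total N = 14+15+14+9+14+82+7+4+8+6 = 173, so the proportions are 0.080925, 0.086705, 0.080925, 0.052023, 0.080925, 0.473988, 0.040462, 0.023121, 0.046243, 0.034682 (working shown to 6 dp, full precision carried).
Each pᵢ ln pᵢ term: 0.080925×(-2.514234)=-0.203464, 0.086705×(-2.445241)=-0.212015, 0.080925×(-2.514234)=-0.203464, 0.052023×(-2.956067)=-0.153784, 0.080925×(-2.514234)=-0.203464, 0.473988×(-0.746572)=-0.353867, 0.040462×(-3.207381)=-0.129778, 0.023121×(-3.766997)=-0.087098, 0.046243×(-3.073850)=-0.142143, 0.034682×(-3.361532)=-0.116585.
Sum = -1.805663, so H' = 1.8057.

1.8057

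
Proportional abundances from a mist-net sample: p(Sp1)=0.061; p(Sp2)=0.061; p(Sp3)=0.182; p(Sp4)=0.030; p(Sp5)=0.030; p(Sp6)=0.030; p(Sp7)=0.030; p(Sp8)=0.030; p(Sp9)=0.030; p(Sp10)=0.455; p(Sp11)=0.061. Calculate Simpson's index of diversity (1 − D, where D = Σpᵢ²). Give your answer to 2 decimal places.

D = 0.061² + 0.061² + 0.182² + 0.03² + 0.03² + 0.03² + 0.03² + 0.03² + 0.03² + 0.455² + 0.061² = 0.0037 + 0.0037 + 0.0331 + 0.0009 + 0.0009 + 0.0009 + 0.0009 + 0.0009 + 0.0009 + 0.2070 + 0.0037 = 0.2567 (working shown to 4 dp, full precision carried).
So 1 − D = 0.7433, i.e. 0.74 to 2 decimal places.

0.74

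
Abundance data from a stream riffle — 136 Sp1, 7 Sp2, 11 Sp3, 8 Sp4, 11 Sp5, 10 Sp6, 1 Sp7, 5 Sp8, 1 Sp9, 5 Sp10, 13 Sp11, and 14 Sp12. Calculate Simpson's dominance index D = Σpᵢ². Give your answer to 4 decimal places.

Total N = 136+7+11+8+11+10+1+5+1+5+13+14 = 222, so the proportions are 0.612613, 0.031532, 0.04955, 0.036036, 0.04955, 0.045045, 0.004505, 0.022523, 0.004505, 0.022523, 0.058559, 0.063063 (working shown to 6 dp, full precision carried).
D = 0.612613² + 0.031532² + 0.04955² + 0.036036² + 0.04955² + 0.045045² + 0.004505² + 0.022523² + 0.004505² + 0.022523² + 0.058559² + 0.063063² = 0.375294 + 0.000994 + 0.002455 + 0.001299 + 0.002455 + 0.002029 + 0.000020 + 0.000507 + 0.000020 + 0.000507 + 0.003429 + 0.003977 = 0.392988.
To 4 decimal places, D = 0.3930.

0.3930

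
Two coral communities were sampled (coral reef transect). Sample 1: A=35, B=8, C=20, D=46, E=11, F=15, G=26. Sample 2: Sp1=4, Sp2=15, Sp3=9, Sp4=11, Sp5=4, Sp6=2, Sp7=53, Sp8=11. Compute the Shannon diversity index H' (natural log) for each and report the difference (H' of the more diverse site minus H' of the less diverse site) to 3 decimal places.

0.189

Sample 1: N=161, proportions 0.217391, 0.049689, 0.124224, 0.285714, 0.068323, 0.093168, 0.161491, giving H' = 1.796852 (working shown to 6 dp, full precision carried).
Sample 2: N=109, proportions 0.036697, 0.137615, 0.082569, 0.100917, 0.036697, 0.018349, 0.486239, 0.100917, giving H' = 1.608306.
Difference = |1.796852 − 1.608306| = 0.188546, i.e. 0.189 to 3 decimal places.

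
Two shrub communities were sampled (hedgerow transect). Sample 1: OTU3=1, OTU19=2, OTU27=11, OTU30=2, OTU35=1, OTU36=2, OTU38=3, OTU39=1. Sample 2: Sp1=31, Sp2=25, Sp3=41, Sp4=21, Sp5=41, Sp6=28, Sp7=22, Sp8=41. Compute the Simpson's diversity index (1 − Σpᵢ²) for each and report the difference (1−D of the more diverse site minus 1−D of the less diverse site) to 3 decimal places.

0.141

Sample 1: N=23, proportions 0.04348, 0.08696, 0.47826, 0.08696, 0.04348, 0.08696, 0.13043, 0.04348, giving 1−D = 0.72590 (working shown to 5 dp, full precision carried).
Sample 2: N=250, proportions 0.124, 0.1, 0.164, 0.084, 0.164, 0.112, 0.088, 0.164, giving 1−D = 0.86659.
Difference = |0.72590 − 0.86659| = 0.14069, i.e. 0.141 to 3 decimal places.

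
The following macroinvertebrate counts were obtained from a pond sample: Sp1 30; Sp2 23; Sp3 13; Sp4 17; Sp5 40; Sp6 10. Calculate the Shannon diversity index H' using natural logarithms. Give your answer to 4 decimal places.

1.6855

Total N = 30+23+13+17+40+10 = 133, so the proportions are 0.225564, 0.172932, 0.097744, 0.12782, 0.300752, 0.075188 (working shown to 6 dp, full precision carried).
Each pᵢ ln pᵢ term: 0.225564×(-1.489152)=-0.335899, 0.172932×(-1.754855)=-0.303471, 0.097744×(-2.325400)=-0.227295, 0.12782×(-2.057136)=-0.262942, 0.300752×(-1.201470)=-0.361344, 0.075188×(-2.587764)=-0.194569.
Sum = -1.685520, so H' = 1.6855.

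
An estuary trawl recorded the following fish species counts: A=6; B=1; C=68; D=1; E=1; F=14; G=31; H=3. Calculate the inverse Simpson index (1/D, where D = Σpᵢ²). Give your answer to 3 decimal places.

2.681

Total N = 6+1+68+1+1+14+31+3 = 125, so the proportions are 0.048, 0.008, 0.544, 0.008, 0.008, 0.112, 0.248, 0.024 (working shown to 6 dp, full precision carried).
D = 0.048² + 0.008² + 0.544² + 0.008² + 0.008² + 0.112² + 0.248² + 0.024² = 0.002304 + 0.000064 + 0.295936 + 0.000064 + 0.000064 + 0.012544 + 0.061504 + 0.000576 = 0.373056.
So 1/D = 2.68056, i.e. 2.681 to 3 decimal places.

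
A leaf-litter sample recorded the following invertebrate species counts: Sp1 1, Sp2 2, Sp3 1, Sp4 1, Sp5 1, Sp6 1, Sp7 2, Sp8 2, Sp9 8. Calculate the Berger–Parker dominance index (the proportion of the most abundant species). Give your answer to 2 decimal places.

Total N = 1+2+1+1+1+1+2+2+8 = 19, so the proportions are 0.0526, 0.1053, 0.0526, 0.0526, 0.0526, 0.0526, 0.1053, 0.1053, 0.4211 (working shown to 4 dp, full precision carried).
The largest proportion is 0.4211, i.e. d = 0.42 to 2 decimal places.

0.42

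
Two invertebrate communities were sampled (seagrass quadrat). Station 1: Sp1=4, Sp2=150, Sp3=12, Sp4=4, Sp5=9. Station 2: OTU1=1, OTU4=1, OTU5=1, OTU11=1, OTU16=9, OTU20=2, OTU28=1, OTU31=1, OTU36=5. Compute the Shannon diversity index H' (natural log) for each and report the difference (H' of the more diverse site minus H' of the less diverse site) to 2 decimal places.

1.11

Station 1: N=179, proportions 0.0223, 0.838, 0.067, 0.0223, 0.0503, giving H' = 0.6495 (working shown to 4 dp, full precision carried).
Station 2: N=22, proportions 0.0455, 0.0455, 0.0455, 0.0455, 0.4091, 0.0909, 0.0455, 0.0455, 0.2273, giving H' = 1.7634.
Difference = |0.6495 − 1.7634| = 1.1139, i.e. 1.11 to 2 decimal places.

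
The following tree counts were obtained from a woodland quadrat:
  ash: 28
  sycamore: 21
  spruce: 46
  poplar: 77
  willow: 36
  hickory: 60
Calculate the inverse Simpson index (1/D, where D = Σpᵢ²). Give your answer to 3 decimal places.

5.070

Total N = 28+21+46+77+36+60 = 268, so the proportions are 0.1044776, 0.0783582, 0.1716418, 0.2873134, 0.1343284, 0.2238806 (working shown to 7 dp, full precision carried).
D = 0.1044776² + 0.0783582² + 0.1716418² + 0.2873134² + 0.1343284² + 0.2238806² = 0.0109156 + 0.0061400 + 0.0294609 + 0.0825490 + 0.0180441 + 0.0501225 = 0.1972321.
So 1/D = 5.07017, i.e. 5.070 to 3 decimal places.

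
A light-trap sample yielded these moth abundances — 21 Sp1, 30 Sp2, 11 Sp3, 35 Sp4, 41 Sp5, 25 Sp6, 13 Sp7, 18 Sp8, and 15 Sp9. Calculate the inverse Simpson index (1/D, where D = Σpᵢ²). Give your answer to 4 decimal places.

7.6486

Total N = 21+30+11+35+41+25+13+18+15 = 209, so the proportions are 0.10047847, 0.14354067, 0.05263158, 0.16746411, 0.19617225, 0.11961722, 0.06220096, 0.0861244, 0.07177033 (working shown to 8 dp, full precision carried).
D = 0.10047847² + 0.14354067² + 0.05263158² + 0.16746411² + 0.19617225² + 0.11961722² + 0.06220096² + 0.0861244² + 0.07177033² = 0.01009592 + 0.02060392 + 0.00277008 + 0.02804423 + 0.03848355 + 0.01430828 + 0.00386896 + 0.00741741 + 0.00515098 = 0.13074334.
So 1/D = 7.648573, i.e. 7.6486 to 4 decimal places.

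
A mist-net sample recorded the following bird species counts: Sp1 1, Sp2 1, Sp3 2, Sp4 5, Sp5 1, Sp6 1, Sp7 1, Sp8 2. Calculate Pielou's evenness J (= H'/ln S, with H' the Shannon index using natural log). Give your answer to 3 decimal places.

0.897

Total N = 1+1+2+5+1+1+1+2 = 14, so the proportions are 0.07143, 0.07143, 0.14286, 0.35714, 0.07143, 0.07143, 0.07143, 0.14286 (working shown to 5 dp, full precision carried).
H' = −Σ pᵢ ln pᵢ = −((-0.18850) + (-0.18850) + (-0.27799) + (-0.36772) + (-0.18850) + (-0.18850) + (-0.18850) + (-0.27799)) = 1.86622.
With S = 8 species, ln S = 2.07944, so J = 1.86622/2.07944 = 0.89746, i.e. 0.897 to 3 decimal places.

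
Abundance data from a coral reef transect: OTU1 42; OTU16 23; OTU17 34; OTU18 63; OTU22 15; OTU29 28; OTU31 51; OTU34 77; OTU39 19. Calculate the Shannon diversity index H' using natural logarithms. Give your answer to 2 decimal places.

Total N = 42+23+34+63+15+28+51+77+19 = 352, so the proportions are 0.1193, 0.0653, 0.0966, 0.179, 0.0426, 0.0795, 0.1449, 0.2188, 0.054 (working shown to 4 dp, full precision carried).
Each pᵢ ln pᵢ term: 0.1193×(-2.1260)=-0.2537, 0.0653×(-2.7281)=-0.1783, 0.0966×(-2.3373)=-0.2258, 0.179×(-1.7205)=-0.3079, 0.0426×(-3.1556)=-0.1345, 0.0795×(-2.5314)=-0.2014, 0.1449×(-1.9318)=-0.2799, 0.2188×(-1.5198)=-0.3325, 0.054×(-2.9192)=-0.1576.
Sum = -2.0714, so H' = 2.07.

2.07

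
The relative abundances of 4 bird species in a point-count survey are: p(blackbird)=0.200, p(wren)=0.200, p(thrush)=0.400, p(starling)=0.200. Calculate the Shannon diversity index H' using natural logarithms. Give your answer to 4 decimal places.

Each pᵢ ln pᵢ term (working shown to 6 dp, full precision carried): 0.2×(-1.609438)=-0.321888, 0.2×(-1.609438)=-0.321888, 0.4×(-0.916291)=-0.366516, 0.2×(-1.609438)=-0.321888.
Sum = -1.332179, so H' = 1.3322.

1.3322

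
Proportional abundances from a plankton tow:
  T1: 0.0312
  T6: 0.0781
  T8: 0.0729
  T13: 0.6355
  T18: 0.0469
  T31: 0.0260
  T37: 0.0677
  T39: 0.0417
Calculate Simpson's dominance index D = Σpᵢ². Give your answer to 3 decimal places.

0.425

D = 0.0312² + 0.0781² + 0.0729² + 0.6355² + 0.0469² + 0.026² + 0.0677² + 0.0417² = 0.00097 + 0.00610 + 0.00531 + 0.40386 + 0.00220 + 0.00068 + 0.00458 + 0.00174 = 0.42545 (working shown to 5 dp, full precision carried).
To 3 decimal places, D = 0.425.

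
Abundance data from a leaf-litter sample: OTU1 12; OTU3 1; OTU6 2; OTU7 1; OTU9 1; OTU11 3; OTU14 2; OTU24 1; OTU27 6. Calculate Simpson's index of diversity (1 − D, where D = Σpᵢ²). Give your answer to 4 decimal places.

0.7610

Total N = 12+1+2+1+1+3+2+1+6 = 29, so the proportions are 0.413793, 0.034483, 0.068966, 0.034483, 0.034483, 0.103448, 0.068966, 0.034483, 0.206897 (working shown to 6 dp, full precision carried).
D = 0.413793² + 0.034483² + 0.068966² + 0.034483² + 0.034483² + 0.103448² + 0.068966² + 0.034483² + 0.206897² = 0.171225 + 0.001189 + 0.004756 + 0.001189 + 0.001189 + 0.010702 + 0.004756 + 0.001189 + 0.042806 = 0.239001.
So 1 − D = 0.760999, i.e. 0.7610 to 4 decimal places.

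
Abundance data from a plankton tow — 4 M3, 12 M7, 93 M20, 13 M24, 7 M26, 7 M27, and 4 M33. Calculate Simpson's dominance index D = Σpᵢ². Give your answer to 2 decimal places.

Total N = 4+12+93+13+7+7+4 = 140, so the proportions are 0.0286, 0.0857, 0.6643, 0.0929, 0.05, 0.05, 0.0286 (working shown to 4 dp, full precision carried).
D = 0.0286² + 0.0857² + 0.6643² + 0.0929² + 0.05² + 0.05² + 0.0286² = 0.0008 + 0.0073 + 0.4413 + 0.0086 + 0.0025 + 0.0025 + 0.0008 = 0.4639.
To 2 decimal places, D = 0.46.

0.46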